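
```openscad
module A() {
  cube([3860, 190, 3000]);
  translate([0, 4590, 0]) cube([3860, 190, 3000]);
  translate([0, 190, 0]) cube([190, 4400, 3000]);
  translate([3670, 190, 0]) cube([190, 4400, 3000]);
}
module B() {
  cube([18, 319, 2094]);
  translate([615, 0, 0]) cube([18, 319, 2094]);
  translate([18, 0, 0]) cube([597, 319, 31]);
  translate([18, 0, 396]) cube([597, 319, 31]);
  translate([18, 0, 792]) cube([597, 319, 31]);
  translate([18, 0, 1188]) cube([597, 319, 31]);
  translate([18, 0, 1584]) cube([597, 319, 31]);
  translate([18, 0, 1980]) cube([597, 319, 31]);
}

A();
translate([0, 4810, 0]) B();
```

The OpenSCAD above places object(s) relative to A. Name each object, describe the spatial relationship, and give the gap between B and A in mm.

The bookshelf's nearest face is 30 mm from the house frame's +y face.

A is a house frame. B is a bookshelf. The bookshelf is on the floor beside the house frame on its +y side. The gap between the bookshelf and the house frame is 30 mm.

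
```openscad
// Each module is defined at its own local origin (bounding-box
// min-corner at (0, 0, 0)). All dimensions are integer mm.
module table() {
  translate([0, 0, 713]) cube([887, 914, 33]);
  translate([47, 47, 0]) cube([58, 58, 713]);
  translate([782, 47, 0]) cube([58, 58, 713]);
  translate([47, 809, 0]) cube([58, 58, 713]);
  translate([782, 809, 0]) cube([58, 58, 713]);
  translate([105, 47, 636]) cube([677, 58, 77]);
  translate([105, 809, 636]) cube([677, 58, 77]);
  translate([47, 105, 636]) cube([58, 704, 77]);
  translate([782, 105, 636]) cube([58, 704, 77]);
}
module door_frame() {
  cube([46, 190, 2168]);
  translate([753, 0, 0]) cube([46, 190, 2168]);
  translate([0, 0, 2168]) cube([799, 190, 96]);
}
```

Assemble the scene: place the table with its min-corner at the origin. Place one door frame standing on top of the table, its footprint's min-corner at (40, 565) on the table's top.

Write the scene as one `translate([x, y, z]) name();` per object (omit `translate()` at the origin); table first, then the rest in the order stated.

table();
translate([40, 565, 746]) door_frame();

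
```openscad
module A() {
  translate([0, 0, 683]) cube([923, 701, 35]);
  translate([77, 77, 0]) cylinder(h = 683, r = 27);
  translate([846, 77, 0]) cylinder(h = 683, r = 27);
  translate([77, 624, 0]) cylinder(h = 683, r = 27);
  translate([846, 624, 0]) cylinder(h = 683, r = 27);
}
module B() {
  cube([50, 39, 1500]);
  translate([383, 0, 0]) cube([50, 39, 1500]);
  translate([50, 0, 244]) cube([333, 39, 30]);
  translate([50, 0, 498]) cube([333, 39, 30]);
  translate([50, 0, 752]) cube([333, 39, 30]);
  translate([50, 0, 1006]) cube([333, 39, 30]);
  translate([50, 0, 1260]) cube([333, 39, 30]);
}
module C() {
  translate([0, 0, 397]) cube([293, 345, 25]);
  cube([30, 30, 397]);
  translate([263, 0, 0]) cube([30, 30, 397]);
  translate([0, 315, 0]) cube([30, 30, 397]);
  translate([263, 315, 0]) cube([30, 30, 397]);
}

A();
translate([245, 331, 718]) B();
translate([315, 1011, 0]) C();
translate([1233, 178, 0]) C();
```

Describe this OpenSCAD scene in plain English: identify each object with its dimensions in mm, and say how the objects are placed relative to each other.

A is a table: top 923 mm (x) × 701 mm (y), 35 mm thick, upper face at z = 718 mm, on four round legs of 54 mm diameter, each leg's bounding box inset 50 mm from the nearest pair of top edges, running from z = 0 to the bottom of the top.

B is a straight ladder. Two 50×39 mm vertical rails, 1500 mm tall, stand 433 mm apart (outside-to-outside) with their front faces coplanar on the −y side. 5 rungs, each 39 mm deep and 30 mm tall, span between the inner faces of the rails, front faces flush with the rails. The lowest rung's underside is at z = 244 mm and rungs are spaced 254 mm apart (underside to underside).

C is a simple wooden stool: a rectangular seat 293 mm (x) by 345 mm (y), 25 mm thick, top face at z = 422 mm, on four square legs, each 30×30 mm in cross-section. The legs rest on z = 0, each flush with a corner of the seat.

The ladder is on top of the table, centred. Two stools sit around the table at the +y, +x sides.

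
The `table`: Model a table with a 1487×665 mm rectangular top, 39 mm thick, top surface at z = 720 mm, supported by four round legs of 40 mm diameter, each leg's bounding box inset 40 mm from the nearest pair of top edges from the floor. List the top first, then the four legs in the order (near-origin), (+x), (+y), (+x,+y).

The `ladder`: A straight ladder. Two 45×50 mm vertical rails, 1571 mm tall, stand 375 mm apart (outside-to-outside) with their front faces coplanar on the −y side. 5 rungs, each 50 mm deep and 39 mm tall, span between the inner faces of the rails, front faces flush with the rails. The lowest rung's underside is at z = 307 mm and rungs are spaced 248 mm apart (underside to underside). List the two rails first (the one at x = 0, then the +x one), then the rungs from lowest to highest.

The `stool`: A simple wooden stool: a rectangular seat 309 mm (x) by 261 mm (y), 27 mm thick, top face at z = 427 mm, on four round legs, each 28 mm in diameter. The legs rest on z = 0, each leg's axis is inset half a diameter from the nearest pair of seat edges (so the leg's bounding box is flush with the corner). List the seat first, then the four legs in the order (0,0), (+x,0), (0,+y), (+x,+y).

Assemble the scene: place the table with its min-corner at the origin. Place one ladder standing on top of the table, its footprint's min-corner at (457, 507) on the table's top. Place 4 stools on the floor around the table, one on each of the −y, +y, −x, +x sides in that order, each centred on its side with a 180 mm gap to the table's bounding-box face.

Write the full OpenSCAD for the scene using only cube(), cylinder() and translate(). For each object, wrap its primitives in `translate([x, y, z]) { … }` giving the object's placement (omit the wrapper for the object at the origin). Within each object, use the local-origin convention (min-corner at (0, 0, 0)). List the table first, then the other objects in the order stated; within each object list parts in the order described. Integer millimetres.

translate([0, 0, 681]) cube([1487, 665, 39]);
translate([60, 60, 0]) cylinder(h = 681, r = 20);
translate([1427, 60, 0]) cylinder(h = 681, r = 20);
translate([60, 605, 0]) cylinder(h = 681, r = 20);
translate([1427, 605, 0]) cylinder(h = 681, r = 20);
translate([457, 507, 720]) {
  cube([45, 50, 1571]);
  translate([330, 0, 0]) cube([45, 50, 1571]);
  translate([45, 0, 307]) cube([285, 50, 39]);
  translate([45, 0, 555]) cube([285, 50, 39]);
  translate([45, 0, 803]) cube([285, 50, 39]);
  translate([45, 0, 1051]) cube([285, 50, 39]);
  translate([45, 0, 1299]) cube([285, 50, 39]);
}
translate([589, -441, 0]) {
  translate([0, 0, 400]) cube([309, 261, 27]);
  translate([14, 14, 0]) cylinder(h = 400, r = 14);
  translate([295, 14, 0]) cylinder(h = 400, r = 14);
  translate([14, 247, 0]) cylinder(h = 400, r = 14);
  translate([295, 247, 0]) cylinder(h = 400, r = 14);
}
translate([589, 845, 0]) {
  translate([0, 0, 400]) cube([309, 261, 27]);
  translate([14, 14, 0]) cylinder(h = 400, r = 14);
  translate([295, 14, 0]) cylinder(h = 400, r = 14);
  translate([14, 247, 0]) cylinder(h = 400, r = 14);
  translate([295, 247, 0]) cylinder(h = 400, r = 14);
}
translate([-489, 202, 0]) {
  translate([0, 0, 400]) cube([309, 261, 27]);
  translate([14, 14, 0]) cylinder(h = 400, r = 14);
  translate([295, 14, 0]) cylinder(h = 400, r = 14);
  translate([14, 247, 0]) cylinder(h = 400, r = 14);
  translate([295, 247, 0]) cylinder(h = 400, r = 14);
}
translate([1667, 202, 0]) {
  translate([0, 0, 400]) cube([309, 261, 27]);
  translate([14, 14, 0]) cylinder(h = 400, r = 14);
  translate([295, 14, 0]) cylinder(h = 400, r = 14);
  translate([14, 247, 0]) cylinder(h = 400, r = 14);
  translate([295, 247, 0]) cylinder(h = 400, r = 14);
}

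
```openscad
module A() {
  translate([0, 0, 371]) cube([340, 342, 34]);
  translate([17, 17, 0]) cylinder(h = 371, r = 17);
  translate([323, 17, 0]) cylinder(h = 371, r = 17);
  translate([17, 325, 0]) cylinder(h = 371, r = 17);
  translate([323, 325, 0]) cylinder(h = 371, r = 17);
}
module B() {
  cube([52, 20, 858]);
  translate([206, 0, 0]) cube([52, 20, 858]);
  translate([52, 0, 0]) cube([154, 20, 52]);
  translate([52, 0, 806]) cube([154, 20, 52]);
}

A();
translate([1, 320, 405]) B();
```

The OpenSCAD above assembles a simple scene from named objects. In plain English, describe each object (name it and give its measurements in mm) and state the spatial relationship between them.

A is a simple wooden stool: a rectangular seat 340 mm (x) by 342 mm (y), 34 mm thick, top face at z = 405 mm, on four round legs, each 34 mm in diameter. The legs rest on z = 0, each leg's axis is inset half a diameter from the nearest pair of seat edges (so the leg's bounding box is flush with the corner).

B is a rectangular picture frame lying in the x–z plane (depth along y). The opening is 154 mm wide (x) by 754 mm tall (z), surrounded by a border 52 mm wide on all four sides. The frame is 20 mm deep and is made of two full-height vertical stiles with two horizontal rails fitted between them.

The picture frame is on top of the stool.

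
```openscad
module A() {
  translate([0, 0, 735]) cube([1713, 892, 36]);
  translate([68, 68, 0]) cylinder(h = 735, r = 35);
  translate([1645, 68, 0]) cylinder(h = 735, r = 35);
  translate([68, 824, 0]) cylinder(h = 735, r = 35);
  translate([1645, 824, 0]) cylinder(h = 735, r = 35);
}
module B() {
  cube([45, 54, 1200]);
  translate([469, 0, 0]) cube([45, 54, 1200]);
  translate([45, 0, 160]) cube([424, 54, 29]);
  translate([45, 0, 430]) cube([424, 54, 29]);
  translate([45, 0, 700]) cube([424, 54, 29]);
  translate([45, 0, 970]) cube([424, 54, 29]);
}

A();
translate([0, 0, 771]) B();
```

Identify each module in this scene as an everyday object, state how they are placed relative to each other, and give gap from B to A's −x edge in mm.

The ladder's min-x is at 0; the table's min-x is 0; gap = 0 mm.

A is a table. B is a ladder. The ladder is on top of the table. The gap from the ladder to the table's −x edge is 0 mm.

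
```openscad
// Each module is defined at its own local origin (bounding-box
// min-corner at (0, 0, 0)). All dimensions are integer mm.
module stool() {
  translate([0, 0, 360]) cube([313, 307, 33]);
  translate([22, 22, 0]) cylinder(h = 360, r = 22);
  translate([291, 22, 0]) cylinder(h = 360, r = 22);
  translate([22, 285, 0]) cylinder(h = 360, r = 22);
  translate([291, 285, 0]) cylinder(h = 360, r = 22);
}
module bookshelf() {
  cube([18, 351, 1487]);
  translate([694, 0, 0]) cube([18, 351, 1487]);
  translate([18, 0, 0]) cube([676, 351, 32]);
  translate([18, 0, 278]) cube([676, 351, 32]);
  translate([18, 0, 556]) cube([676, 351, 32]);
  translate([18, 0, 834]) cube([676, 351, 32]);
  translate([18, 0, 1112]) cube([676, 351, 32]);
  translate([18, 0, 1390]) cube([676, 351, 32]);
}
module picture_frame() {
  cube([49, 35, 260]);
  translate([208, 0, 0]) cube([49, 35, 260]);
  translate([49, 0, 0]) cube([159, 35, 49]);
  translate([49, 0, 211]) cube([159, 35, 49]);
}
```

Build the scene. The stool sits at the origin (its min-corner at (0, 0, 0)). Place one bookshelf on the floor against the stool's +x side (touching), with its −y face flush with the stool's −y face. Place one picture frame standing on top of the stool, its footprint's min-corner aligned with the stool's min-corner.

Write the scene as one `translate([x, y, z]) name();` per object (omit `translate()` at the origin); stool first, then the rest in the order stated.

stool();
translate([313, 0, 0]) bookshelf();
translate([0, 0, 393]) picture_frame();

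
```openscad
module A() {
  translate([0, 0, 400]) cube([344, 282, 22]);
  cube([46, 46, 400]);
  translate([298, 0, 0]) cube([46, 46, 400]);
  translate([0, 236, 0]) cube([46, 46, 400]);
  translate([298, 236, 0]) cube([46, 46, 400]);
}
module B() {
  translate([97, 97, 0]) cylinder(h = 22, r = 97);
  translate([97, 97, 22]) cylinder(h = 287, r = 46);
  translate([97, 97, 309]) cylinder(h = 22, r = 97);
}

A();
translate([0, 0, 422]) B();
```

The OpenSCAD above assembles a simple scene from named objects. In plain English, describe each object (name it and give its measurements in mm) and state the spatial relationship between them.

A is a four-legged stool. The seat is a 344×282×22 mm slab whose top surface is at z = 422 mm; four square legs, each 46×46 mm in cross-section, run from the floor (z = 0) to the underside of the seat, each flush with a corner of the seat.

B is a spool: two coaxial disc flanges of radius 97 mm and thickness 22 mm, joined by a core cylinder of radius 46 mm and height 287 mm. The lower flange rests on z = 0 and the three cylinders share a vertical axis.

The spool is on top of the stool.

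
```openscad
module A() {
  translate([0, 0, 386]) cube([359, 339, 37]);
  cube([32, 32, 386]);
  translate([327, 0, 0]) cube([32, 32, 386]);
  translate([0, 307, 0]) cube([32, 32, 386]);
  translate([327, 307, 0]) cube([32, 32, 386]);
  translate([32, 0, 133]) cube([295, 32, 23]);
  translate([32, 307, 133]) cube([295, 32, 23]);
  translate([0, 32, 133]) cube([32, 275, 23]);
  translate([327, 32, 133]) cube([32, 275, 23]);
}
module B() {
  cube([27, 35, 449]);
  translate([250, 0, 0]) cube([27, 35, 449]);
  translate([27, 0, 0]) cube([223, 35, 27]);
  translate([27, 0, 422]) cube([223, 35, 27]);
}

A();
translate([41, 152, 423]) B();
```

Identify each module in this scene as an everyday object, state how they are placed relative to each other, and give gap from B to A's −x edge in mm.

The picture frame's min-x is at 41; the stool's min-x is 0; gap = 41 mm.

A is a stool. B is a picture frame. The picture frame is on top of the stool, centred. The gap from the picture frame to the stool's −x edge is 41 mm.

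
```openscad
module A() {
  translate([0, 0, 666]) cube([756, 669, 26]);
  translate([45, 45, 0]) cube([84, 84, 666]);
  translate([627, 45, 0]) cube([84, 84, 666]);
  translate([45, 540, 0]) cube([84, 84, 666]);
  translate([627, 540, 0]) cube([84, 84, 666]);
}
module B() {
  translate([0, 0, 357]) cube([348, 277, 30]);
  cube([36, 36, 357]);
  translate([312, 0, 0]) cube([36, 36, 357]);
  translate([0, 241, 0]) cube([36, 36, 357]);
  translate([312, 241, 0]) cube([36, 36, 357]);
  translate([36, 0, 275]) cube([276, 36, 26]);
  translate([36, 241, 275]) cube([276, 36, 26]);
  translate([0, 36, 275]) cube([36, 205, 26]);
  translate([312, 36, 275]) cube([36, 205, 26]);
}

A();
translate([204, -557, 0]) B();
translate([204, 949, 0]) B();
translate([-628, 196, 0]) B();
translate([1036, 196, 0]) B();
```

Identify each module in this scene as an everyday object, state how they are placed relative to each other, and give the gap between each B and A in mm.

Each stool's nearest face is 280 mm from the table's bounding box.

A is a table. B is a stool. Four stools sit around the table at the −y, +y, −x, +x sides. The gap between each stool and the table is 280 mm.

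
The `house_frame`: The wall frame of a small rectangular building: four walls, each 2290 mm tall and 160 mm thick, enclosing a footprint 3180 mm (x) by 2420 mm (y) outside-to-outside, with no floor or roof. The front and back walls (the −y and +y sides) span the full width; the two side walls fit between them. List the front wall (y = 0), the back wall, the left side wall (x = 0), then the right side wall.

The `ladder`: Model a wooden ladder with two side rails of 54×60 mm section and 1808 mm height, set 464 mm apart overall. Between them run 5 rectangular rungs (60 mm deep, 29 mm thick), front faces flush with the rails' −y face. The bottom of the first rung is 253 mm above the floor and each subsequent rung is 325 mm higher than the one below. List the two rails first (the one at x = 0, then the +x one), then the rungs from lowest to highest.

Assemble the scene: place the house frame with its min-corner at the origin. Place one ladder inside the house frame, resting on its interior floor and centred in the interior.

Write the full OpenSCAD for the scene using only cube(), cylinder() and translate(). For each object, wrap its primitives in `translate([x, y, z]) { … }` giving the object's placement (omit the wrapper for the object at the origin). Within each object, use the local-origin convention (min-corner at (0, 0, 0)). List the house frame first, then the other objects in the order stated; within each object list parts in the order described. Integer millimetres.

cube([3180, 160, 2290]);
translate([0, 2260, 0]) cube([3180, 160, 2290]);
translate([0, 160, 0]) cube([160, 2100, 2290]);
translate([3020, 160, 0]) cube([160, 2100, 2290]);
translate([1358, 1180, 0]) {
  cube([54, 60, 1808]);
  translate([410, 0, 0]) cube([54, 60, 1808]);
  translate([54, 0, 253]) cube([356, 60, 29]);
  translate([54, 0, 578]) cube([356, 60, 29]);
  translate([54, 0, 903]) cube([356, 60, 29]);
  translate([54, 0, 1228]) cube([356, 60, 29]);
  translate([54, 0, 1553]) cube([356, 60, 29]);
}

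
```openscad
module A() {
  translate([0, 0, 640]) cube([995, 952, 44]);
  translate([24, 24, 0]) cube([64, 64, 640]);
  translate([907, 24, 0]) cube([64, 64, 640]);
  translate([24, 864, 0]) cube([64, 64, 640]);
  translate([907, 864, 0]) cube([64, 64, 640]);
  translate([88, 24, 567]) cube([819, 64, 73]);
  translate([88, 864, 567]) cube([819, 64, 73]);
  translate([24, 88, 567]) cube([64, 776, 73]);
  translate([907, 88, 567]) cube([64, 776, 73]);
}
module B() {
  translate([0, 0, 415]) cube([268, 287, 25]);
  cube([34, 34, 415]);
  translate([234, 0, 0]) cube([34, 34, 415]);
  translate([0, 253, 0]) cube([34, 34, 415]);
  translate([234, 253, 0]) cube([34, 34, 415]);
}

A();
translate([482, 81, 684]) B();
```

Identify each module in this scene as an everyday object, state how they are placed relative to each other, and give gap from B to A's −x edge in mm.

The stool's min-x is at 482; the table's min-x is 0; gap = 482 mm.

A is a table. B is a stool. The stool is on top of the table. The gap from the stool to the table's −x edge is 482 mm.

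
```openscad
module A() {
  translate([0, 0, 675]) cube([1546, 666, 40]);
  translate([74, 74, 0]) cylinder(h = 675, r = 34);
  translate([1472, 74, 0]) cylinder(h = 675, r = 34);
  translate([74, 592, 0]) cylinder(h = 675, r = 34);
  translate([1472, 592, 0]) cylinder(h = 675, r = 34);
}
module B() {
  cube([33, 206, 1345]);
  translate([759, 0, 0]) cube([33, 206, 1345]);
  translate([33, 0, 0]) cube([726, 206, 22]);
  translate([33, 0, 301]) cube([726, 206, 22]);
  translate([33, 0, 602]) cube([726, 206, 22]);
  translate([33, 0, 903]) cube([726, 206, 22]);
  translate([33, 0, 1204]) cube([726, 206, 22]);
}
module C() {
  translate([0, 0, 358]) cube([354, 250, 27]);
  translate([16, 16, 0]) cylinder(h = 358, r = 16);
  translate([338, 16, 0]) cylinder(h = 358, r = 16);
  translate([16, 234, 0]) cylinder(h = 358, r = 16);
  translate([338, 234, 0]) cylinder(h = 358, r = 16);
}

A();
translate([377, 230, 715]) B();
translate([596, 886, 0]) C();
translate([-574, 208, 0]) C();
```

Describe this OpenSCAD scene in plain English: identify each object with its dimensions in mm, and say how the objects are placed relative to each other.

A is a rectangular dining table. The top is 1546×666×40 mm with its upper surface at z = 715 mm. It stands on four round legs of 68 mm diameter, each leg's bounding box inset 40 mm from the nearest pair of top edges, running from the floor to the underside of the top.

B is a bookshelf 792 mm wide overall, 206 mm deep and 1345 mm tall. The two sides are 33 mm thick vertical panels. 5 horizontal shelves of 22 mm thickness span between the inner faces of the sides; the lowest shelf sits on the floor and shelves are stacked with a clear vertical gap of 279 mm between each pair.

C is a four-legged stool. The seat is 354×250 mm, 27 mm thick, top at z = 385 mm. It stands on four round legs, each 32 mm in diameter, from z = 0 to the seat underside, each leg's axis is inset half a diameter from the nearest pair of seat edges (so the leg's bounding box is flush with the corner).

The bookshelf is on top of the table, centred. Two stools sit around the table at the +y, −x sides.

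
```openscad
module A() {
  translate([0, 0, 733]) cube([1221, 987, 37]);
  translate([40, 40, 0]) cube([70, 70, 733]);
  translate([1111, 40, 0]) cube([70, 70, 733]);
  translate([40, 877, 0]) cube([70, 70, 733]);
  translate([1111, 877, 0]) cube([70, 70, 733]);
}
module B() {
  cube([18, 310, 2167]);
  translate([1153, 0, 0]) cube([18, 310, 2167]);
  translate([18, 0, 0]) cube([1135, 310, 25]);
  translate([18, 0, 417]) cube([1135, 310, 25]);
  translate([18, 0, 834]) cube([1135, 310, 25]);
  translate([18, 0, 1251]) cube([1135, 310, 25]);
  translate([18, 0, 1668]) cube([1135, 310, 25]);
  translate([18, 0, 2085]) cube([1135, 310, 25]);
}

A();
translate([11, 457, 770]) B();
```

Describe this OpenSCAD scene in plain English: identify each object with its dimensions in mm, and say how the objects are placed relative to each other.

A is a table with a 1221×987 mm rectangular top, 37 mm thick, top surface at z = 770 mm, supported by four 70×70 mm square legs, each inset 40 mm from the nearest pair of top edges, running from the floor.

B is a bookshelf 1171 mm wide overall, 310 mm deep and 2167 mm tall. The two sides are 18 mm thick vertical panels. 6 horizontal shelves of 25 mm thickness span between the inner faces of the sides; the lowest shelf sits on the floor and shelves are stacked with a clear vertical gap of 392 mm between each pair.

The bookshelf is on top of the table.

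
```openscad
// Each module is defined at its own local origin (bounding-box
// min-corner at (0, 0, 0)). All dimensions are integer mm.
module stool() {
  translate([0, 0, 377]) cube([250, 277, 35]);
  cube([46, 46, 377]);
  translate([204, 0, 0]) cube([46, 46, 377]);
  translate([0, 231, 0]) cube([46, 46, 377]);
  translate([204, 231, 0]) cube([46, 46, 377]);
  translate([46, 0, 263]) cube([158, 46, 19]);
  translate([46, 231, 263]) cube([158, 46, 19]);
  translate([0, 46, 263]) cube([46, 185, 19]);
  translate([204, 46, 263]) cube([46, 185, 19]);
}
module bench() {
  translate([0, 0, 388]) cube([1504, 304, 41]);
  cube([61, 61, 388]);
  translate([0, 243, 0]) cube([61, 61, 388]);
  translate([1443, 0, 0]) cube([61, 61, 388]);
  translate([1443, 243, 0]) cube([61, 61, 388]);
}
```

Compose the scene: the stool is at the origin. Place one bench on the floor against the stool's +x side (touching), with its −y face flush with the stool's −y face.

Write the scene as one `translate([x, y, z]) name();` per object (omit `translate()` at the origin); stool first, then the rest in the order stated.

stool();
translate([250, 0, 0]) bench();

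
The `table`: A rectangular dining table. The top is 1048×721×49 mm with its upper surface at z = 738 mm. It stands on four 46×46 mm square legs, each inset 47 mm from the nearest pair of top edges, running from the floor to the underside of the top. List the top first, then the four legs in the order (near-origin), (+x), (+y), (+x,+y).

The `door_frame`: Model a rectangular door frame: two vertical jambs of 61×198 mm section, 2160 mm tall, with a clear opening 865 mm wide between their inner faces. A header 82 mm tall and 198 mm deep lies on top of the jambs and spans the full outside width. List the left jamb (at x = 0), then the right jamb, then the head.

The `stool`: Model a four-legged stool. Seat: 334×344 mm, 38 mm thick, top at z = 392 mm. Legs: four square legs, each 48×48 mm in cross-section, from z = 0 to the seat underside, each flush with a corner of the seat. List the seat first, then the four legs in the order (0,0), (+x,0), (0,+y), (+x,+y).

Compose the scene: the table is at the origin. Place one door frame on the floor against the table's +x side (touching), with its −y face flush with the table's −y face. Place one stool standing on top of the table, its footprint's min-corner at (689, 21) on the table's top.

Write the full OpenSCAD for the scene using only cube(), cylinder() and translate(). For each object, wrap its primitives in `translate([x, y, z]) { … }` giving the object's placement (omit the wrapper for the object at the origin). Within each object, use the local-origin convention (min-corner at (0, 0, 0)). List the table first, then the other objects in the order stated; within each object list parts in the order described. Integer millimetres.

translate([0, 0, 689]) cube([1048, 721, 49]);
translate([47, 47, 0]) cube([46, 46, 689]);
translate([955, 47, 0]) cube([46, 46, 689]);
translate([47, 628, 0]) cube([46, 46, 689]);
translate([955, 628, 0]) cube([46, 46, 689]);
translate([1048, 0, 0]) {
  cube([61, 198, 2160]);
  translate([926, 0, 0]) cube([61, 198, 2160]);
  translate([0, 0, 2160]) cube([987, 198, 82]);
}
translate([689, 21, 738]) {
  translate([0, 0, 354]) cube([334, 344, 38]);
  cube([48, 48, 354]);
  translate([286, 0, 0]) cube([48, 48, 354]);
  translate([0, 296, 0]) cube([48, 48, 354]);
  translate([286, 296, 0]) cube([48, 48, 354]);
}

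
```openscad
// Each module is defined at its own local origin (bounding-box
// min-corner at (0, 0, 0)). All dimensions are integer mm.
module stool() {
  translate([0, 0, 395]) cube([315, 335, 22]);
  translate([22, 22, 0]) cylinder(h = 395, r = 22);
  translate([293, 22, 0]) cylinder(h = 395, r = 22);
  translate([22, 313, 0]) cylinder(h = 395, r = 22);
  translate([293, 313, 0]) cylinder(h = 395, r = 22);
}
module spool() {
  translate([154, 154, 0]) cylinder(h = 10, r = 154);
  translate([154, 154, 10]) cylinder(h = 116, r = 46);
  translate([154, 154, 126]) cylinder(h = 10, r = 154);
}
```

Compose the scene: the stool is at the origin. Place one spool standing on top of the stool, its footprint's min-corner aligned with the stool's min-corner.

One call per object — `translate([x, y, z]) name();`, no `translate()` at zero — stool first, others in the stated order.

stool();
translate([0, 0, 417]) spool();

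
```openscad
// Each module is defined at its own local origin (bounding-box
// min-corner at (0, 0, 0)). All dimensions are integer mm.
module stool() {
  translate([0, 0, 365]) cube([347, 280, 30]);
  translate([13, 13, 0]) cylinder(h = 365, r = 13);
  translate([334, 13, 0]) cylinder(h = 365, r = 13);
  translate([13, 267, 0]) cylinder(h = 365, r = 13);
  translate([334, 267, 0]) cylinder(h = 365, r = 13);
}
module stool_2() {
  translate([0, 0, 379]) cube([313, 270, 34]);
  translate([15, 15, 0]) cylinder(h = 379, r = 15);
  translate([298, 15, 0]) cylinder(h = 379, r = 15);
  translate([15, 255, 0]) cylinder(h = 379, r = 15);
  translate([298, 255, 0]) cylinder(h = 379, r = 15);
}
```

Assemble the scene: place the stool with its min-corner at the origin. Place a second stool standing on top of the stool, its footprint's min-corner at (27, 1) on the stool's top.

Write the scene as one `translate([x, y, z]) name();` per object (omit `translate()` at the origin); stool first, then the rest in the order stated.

stool();
translate([27, 1, 395]) stool_2();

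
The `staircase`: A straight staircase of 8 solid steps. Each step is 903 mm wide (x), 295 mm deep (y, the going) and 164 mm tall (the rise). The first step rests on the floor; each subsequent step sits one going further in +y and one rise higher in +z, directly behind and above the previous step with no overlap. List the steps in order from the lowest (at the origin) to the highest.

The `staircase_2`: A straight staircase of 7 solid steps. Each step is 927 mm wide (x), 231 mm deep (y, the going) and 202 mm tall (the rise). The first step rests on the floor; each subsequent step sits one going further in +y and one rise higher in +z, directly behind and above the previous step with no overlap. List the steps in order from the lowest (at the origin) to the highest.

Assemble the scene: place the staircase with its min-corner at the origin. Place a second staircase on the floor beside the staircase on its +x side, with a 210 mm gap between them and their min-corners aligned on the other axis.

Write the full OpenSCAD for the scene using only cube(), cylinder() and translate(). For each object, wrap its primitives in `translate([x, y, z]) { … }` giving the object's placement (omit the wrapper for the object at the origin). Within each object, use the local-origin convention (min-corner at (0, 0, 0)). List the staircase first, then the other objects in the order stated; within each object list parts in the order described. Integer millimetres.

cube([903, 295, 164]);
translate([0, 295, 164]) cube([903, 295, 164]);
translate([0, 590, 328]) cube([903, 295, 164]);
translate([0, 885, 492]) cube([903, 295, 164]);
translate([0, 1180, 656]) cube([903, 295, 164]);
translate([0, 1475, 820]) cube([903, 295, 164]);
translate([0, 1770, 984]) cube([903, 295, 164]);
translate([0, 2065, 1148]) cube([903, 295, 164]);
translate([1113, 0, 0]) {
  cube([927, 231, 202]);
  translate([0, 231, 202]) cube([927, 231, 202]);
  translate([0, 462, 404]) cube([927, 231, 202]);
  translate([0, 693, 606]) cube([927, 231, 202]);
  translate([0, 924, 808]) cube([927, 231, 202]);
  translate([0, 1155, 1010]) cube([927, 231, 202]);
  translate([0, 1386, 1212]) cube([927, 231, 202]);
}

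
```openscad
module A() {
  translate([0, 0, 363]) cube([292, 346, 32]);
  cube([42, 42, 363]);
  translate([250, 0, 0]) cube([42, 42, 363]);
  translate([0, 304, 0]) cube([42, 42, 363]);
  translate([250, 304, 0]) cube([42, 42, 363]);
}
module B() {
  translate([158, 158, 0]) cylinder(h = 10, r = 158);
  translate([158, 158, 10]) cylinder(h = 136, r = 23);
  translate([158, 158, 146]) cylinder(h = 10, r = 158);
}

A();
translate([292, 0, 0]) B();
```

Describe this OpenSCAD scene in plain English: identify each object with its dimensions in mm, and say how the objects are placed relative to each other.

A is a four-legged stool. The seat is a 292×346×32 mm slab whose top surface is at z = 395 mm; four square legs, each 42×42 mm in cross-section, run from the floor (z = 0) to the underside of the seat, each flush with a corner of the seat.

B is a spool: two coaxial disc flanges of radius 158 mm and thickness 10 mm, joined by a core cylinder of radius 23 mm and height 136 mm. The lower flange rests on z = 0 and the three cylinders share a vertical axis.

The spool is against the stool's +x side, with their −y faces flush.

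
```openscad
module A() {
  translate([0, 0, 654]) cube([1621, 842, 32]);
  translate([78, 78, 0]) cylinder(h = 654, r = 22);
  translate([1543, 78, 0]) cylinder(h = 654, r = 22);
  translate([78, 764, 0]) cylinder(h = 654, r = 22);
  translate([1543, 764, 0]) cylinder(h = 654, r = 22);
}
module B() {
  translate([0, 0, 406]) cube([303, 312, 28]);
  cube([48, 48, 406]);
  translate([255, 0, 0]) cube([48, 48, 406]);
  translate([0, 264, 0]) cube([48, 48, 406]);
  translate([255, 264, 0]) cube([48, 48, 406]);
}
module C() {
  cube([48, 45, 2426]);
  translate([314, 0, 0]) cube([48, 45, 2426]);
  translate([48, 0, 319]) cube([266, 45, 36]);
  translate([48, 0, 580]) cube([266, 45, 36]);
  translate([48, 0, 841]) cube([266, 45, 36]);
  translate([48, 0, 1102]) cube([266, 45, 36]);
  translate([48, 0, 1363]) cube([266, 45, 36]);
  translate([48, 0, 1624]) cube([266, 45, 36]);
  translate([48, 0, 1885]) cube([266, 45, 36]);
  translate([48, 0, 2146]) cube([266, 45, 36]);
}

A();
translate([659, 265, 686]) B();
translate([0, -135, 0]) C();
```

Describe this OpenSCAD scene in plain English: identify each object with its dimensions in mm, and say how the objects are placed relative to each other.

A is a rectangular dining table. The top is 1621×842×32 mm with its upper surface at z = 686 mm. It stands on four round legs of 44 mm diameter, each leg's bounding box inset 56 mm from the nearest pair of top edges, running from the floor to the underside of the top.

B is a simple wooden stool: a rectangular seat 303 mm (x) by 312 mm (y), 28 mm thick, top face at z = 434 mm, on four square legs, each 48×48 mm in cross-section. The legs rest on z = 0, each flush with a corner of the seat.

C is a straight ladder. Two 48×45 mm vertical rails, 2426 mm tall, stand 362 mm apart (outside-to-outside) with their front faces coplanar on the −y side. 8 rungs, each 45 mm deep and 36 mm tall, span between the inner faces of the rails, front faces flush with the rails. The lowest rung's underside is at z = 319 mm and rungs are spaced 261 mm apart (underside to underside).

The stool is on top of the table, centred. The ladder is on the floor beside the table on its −y side.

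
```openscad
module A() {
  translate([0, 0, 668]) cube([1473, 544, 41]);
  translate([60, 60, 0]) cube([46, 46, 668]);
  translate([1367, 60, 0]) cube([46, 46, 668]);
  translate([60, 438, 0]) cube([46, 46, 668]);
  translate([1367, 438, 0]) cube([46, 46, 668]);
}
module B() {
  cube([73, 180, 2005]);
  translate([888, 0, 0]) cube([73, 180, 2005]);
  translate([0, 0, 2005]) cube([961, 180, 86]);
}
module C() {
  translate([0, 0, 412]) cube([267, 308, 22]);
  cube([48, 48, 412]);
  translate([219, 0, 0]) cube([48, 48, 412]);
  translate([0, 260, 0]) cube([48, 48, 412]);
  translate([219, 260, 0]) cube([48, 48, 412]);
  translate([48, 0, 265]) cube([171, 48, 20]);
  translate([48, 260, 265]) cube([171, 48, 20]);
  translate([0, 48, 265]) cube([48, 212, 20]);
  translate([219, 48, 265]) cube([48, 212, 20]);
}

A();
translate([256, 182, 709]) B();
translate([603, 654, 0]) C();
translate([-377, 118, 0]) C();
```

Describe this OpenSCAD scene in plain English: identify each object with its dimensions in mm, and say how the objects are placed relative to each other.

A is a table with a 1473×544 mm rectangular top, 41 mm thick, top surface at z = 709 mm, supported by four 46×46 mm square legs, each inset 60 mm from the nearest pair of top edges, running from the floor.

B is a rectangular door frame: two vertical jambs of 73×180 mm section, 2005 mm tall, with a clear opening 815 mm wide between their inner faces. A header 86 mm tall and 180 mm deep lies on top of the jambs and spans the full outside width.

C is a simple wooden stool: a rectangular seat 267 mm (x) by 308 mm (y), 22 mm thick, top face at z = 434 mm, on four square legs, each 48×48 mm in cross-section. The legs rest on z = 0, each flush with a corner of the seat. Four stretchers, 48 mm wide and 20 mm tall, connect adjacent legs with their undersides at z = 265 mm, each running between the inner faces of the legs it joins and aligned with the legs' outer faces on the other axis.

The door frame is on top of the table, centred. Two stools sit around the table at the +y, −x sides.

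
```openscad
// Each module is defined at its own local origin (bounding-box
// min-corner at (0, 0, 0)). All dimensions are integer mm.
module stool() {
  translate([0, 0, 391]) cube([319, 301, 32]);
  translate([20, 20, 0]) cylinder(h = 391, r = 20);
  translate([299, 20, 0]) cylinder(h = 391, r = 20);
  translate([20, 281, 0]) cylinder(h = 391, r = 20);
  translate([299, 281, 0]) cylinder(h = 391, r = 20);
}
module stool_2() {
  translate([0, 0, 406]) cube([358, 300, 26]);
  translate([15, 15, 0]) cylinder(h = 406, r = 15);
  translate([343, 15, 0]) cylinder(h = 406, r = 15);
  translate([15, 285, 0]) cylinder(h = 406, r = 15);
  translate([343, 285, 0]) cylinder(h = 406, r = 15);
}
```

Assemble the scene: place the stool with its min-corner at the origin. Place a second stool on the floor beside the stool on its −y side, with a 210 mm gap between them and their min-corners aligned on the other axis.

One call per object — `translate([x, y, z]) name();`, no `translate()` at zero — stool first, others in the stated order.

stool();
translate([0, -510, 0]) stool_2();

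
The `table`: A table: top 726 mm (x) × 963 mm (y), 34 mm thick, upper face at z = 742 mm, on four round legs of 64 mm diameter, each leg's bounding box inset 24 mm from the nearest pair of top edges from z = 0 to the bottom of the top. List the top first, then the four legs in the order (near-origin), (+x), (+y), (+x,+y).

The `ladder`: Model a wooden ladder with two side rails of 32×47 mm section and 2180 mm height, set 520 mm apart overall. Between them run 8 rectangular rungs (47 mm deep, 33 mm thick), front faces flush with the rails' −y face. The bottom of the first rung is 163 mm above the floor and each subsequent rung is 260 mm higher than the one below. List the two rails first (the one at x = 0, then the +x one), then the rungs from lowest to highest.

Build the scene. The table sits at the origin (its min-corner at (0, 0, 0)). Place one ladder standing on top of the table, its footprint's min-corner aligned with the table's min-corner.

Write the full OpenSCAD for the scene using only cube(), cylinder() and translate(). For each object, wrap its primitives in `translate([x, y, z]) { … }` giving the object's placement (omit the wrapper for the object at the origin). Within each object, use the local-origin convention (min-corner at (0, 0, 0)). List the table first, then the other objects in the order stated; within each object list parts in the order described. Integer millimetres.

translate([0, 0, 708]) cube([726, 963, 34]);
translate([56, 56, 0]) cylinder(h = 708, r = 32);
translate([670, 56, 0]) cylinder(h = 708, r = 32);
translate([56, 907, 0]) cylinder(h = 708, r = 32);
translate([670, 907, 0]) cylinder(h = 708, r = 32);
translate([0, 0, 742]) {
  cube([32, 47, 2180]);
  translate([488, 0, 0]) cube([32, 47, 2180]);
  translate([32, 0, 163]) cube([456, 47, 33]);
  translate([32, 0, 423]) cube([456, 47, 33]);
  translate([32, 0, 683]) cube([456, 47, 33]);
  translate([32, 0, 943]) cube([456, 47, 33]);
  translate([32, 0, 1203]) cube([456, 47, 33]);
  translate([32, 0, 1463]) cube([456, 47, 33]);
  translate([32, 0, 1723]) cube([456, 47, 33]);
  translate([32, 0, 1983]) cube([456, 47, 33]);
}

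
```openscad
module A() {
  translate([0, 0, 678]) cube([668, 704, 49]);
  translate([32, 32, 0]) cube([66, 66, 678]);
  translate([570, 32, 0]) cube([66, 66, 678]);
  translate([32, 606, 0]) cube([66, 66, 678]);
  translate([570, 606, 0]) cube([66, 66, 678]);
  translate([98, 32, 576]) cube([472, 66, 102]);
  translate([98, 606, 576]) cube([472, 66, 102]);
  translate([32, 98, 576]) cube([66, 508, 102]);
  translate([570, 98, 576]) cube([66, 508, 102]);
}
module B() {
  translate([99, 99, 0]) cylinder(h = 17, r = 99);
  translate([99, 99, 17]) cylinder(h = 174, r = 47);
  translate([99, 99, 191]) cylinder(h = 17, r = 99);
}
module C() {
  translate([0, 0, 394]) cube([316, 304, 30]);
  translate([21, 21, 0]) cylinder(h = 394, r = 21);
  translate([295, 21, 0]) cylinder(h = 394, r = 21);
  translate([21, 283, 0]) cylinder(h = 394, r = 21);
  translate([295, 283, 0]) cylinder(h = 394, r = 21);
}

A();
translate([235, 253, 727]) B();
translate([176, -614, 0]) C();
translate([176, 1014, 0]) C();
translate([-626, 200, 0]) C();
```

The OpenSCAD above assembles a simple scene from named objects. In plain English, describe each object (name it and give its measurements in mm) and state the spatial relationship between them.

A is a table: top 668 mm (x) × 704 mm (y), 49 mm thick, upper face at z = 727 mm, on four 66×66 mm square legs, each inset 32 mm from the nearest pair of top edges, running from z = 0 to the bottom of the top. Four apron rails, 66 mm thick and 102 mm tall, run between adjacent legs with their top edges flush with the underside of the top and their outer faces flush with the legs' outer faces.

B is a spool: two coaxial disc flanges of radius 99 mm and thickness 17 mm, joined by a core cylinder of radius 47 mm and height 174 mm. The lower flange rests on z = 0 and the three cylinders share a vertical axis.

C is a simple wooden stool: a rectangular seat 316 mm (x) by 304 mm (y), 30 mm thick, top face at z = 424 mm, on four round legs, each 42 mm in diameter. The legs rest on z = 0, each leg's axis is inset half a diameter from the nearest pair of seat edges (so the leg's bounding box is flush with the corner).

The spool is on top of the table, centred. Three stools sit around the table at the −y, +y, −x sides.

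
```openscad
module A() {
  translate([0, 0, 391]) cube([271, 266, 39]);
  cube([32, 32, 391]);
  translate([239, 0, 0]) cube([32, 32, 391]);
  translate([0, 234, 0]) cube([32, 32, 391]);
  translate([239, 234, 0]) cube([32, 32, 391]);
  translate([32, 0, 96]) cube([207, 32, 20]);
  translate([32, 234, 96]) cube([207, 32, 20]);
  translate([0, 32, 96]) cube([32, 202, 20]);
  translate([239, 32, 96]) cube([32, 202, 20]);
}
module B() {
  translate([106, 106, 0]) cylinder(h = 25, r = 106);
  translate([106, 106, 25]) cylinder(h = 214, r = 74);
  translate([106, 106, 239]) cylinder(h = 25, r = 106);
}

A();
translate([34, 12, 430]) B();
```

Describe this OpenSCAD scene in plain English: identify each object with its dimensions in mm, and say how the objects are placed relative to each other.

A is a four-legged stool. The seat is a 271×266×39 mm slab whose top surface is at z = 430 mm; four square legs, each 32×32 mm in cross-section, run from the floor (z = 0) to the underside of the seat, each flush with a corner of the seat. Four stretchers, 32 mm wide and 20 mm tall, connect adjacent legs with their undersides at z = 96 mm, each running between the inner faces of the legs it joins and aligned with the legs' outer faces on the other axis.

B is a spool: two coaxial disc flanges of radius 106 mm and thickness 25 mm, joined by a core cylinder of radius 74 mm and height 214 mm. The lower flange rests on z = 0 and the three cylinders share a vertical axis.

The spool is on top of the stool.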